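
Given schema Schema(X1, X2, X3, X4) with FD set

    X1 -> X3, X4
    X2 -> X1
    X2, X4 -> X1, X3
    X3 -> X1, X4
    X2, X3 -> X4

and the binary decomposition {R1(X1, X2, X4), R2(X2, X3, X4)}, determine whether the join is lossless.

Common attributes: R1 ∩ R2 = {X2, X4}.
Closure of {X2, X4}: X2 → X1 applies, adding X1; X2, X4 → X1, X3 applies, adding X3. So (X2, X4)⁺ = {X1, X2, X3, X4}.
This closure contains every attribute of R1, so R1 ∩ R2 → R1. The join is lossless.

Yes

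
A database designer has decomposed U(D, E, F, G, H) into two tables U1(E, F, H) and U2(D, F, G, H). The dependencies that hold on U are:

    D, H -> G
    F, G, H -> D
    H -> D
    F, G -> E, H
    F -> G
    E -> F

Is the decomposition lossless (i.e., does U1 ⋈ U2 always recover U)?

Common attributes: U1 ∩ U2 = {F, H}.
Closure of {F, H}: H → D applies, adding D; F → G applies, adding G; F, G → E, H applies, adding E. So (F, H)⁺ = {D, E, F, G, H}.
This closure contains every attribute of U1, so U1 ∩ U2 → U1. The join is lossless.

Yes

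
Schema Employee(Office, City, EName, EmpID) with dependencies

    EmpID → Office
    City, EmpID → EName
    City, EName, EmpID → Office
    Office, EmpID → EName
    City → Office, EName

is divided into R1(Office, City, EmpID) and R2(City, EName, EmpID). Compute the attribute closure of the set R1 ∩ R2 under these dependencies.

R1 ∩ R2 = {City, EmpID}.
EmpID → Office applies, adding Office
City, EmpID → EName applies, adding EName
Closure: {Office, City, EName, EmpID}.

Office, City, EName, EmpID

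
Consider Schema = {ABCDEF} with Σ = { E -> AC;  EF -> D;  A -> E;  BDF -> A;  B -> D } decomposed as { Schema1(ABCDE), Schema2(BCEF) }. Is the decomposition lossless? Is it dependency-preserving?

Lossless test: (BCE)⁺ = {ABCDE}, which contains all of one fragment — lossless.
Dependency preservation: the restricted closure of {EF} across the fragments never reaches {D}, so EF → D cannot be enforced without a join — not preserved.

lossless but not dependency-preserving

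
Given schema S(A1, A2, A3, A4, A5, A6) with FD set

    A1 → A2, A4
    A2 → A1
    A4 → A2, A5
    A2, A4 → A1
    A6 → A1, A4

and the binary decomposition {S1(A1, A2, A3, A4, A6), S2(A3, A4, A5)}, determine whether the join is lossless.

Common attributes: S1 ∩ S2 = {A3, A4}.
Closure of {A3, A4}: A4 → A2, A5 applies, adding A2, A5; A2, A4 → A1 applies, adding A1. So (A3, A4)⁺ = {A1, A2, A3, A4, A5}.
This closure contains every attribute of S2, so S1 ∩ S2 → S2. The join is lossless.

Yes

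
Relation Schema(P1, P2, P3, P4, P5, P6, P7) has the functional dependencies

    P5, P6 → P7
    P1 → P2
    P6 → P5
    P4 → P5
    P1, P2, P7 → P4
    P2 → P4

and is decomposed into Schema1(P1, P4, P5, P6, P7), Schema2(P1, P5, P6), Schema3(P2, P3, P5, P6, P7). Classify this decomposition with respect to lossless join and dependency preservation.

lossy and not dependency-preserving

Lossless test (chase): Rows 1 and 2 agree on P5, P6; apply P5, P6→P7 and equate their P7 entries. Rows 1 and 2 agree on P1; apply P1→P2 and equate their P2 entries. Rows 1 and 2 agree on P1, P2, P7; apply P1, P2, P7→P4 and equate their P4 entries. No row becomes fully distinguished — the join is lossy.
Dependency preservation: the restricted closure of {P1} across the fragments never reaches {P2}, so P1 → P2 cannot be enforced without a join — not preserved.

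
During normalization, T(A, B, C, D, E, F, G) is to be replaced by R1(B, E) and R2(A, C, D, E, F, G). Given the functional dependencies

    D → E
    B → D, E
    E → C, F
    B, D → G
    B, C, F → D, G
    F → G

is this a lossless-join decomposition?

No

Common attributes: R1 ∩ R2 = {E}.
Closure of {E}: E → C, F applies, adding C, F; F → G applies, adding G. So (E)⁺ = {C, E, F, G}.
The closure contains neither all of R1 = {B, E} nor all of R2 = {A, C, D, E, F, G}, so the common attributes are not a superkey of either fragment. The join is lossy.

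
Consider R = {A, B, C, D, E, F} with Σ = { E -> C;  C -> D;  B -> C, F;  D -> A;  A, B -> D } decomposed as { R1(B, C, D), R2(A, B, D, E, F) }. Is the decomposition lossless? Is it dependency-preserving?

lossless but not dependency-preserving

Lossless test: (B, D)⁺ = {A, B, C, D, F}, which contains all of one fragment — lossless.
Dependency preservation: the restricted closure of {E} across the fragments never reaches {C}, so E → C cannot be enforced without a join — not preserved.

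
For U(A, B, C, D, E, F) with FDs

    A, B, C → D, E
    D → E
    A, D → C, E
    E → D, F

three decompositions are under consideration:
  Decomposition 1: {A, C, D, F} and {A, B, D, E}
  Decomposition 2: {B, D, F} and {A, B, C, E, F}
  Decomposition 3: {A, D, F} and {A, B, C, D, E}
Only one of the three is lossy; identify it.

Decomposition 1: common = {A, D}, closure = {A, C, D, E, F} → lossless.
Decomposition 2: common = {B, F}, closure = {B, F} → lossy.
Decomposition 3: common = {A, D}, closure = {A, C, D, E, F} → lossless.

Decomposition 2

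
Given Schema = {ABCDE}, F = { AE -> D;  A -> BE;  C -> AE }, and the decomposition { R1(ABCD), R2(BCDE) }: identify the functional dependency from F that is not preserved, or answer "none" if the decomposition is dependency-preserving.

A -> BE

Check A → BE: no single fragment contains all of {ABE}, and the restricted closure of {A} across the fragments never reaches {BE}.
AE → D is preserved.
C → AE is preserved.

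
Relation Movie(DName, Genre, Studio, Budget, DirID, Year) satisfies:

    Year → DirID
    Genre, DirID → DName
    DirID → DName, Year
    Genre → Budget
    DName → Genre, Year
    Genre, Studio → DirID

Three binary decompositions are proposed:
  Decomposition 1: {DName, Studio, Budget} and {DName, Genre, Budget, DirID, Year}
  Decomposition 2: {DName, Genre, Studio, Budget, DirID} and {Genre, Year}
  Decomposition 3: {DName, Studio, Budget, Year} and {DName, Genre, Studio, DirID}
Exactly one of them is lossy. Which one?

Decomposition 2

Decomposition 1: common = {DName, Budget}, closure = {DName, Genre, Budget, DirID, Year} → lossless.
Decomposition 2: common = {Genre}, closure = {Genre, Budget} → lossy.
Decomposition 3: common = {DName, Studio}, closure = {DName, Genre, Studio, Budget, DirID, Year} → lossless.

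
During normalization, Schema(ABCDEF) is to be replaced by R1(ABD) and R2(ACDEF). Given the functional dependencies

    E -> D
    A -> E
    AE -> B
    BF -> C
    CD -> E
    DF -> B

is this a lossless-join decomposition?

Yes

Common attributes: R1 ∩ R2 = {AD}.
Closure of {AD}: A → E applies, adding E; AE → B applies, adding B. So (AD)⁺ = {ABDE}.
This closure contains every attribute of R1, so R1 ∩ R2 → R1. The join is lossless.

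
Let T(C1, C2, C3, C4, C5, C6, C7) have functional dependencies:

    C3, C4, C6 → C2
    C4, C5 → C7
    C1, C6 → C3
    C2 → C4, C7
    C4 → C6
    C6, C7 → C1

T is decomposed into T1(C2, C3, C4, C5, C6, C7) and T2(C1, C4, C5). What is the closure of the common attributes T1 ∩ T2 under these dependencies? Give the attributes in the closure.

C1, C2, C3, C4, C5, C6, C7

T1 ∩ T2 = {C4, C5}.
C4, C5 → C7 applies, adding C7
C4 → C6 applies, adding C6
C6, C7 → C1 applies, adding C1
C1, C6 → C3 applies, adding C3
C3, C4, C6 → C2 applies, adding C2
Closure: {C1, C2, C3, C4, C5, C6, C7}.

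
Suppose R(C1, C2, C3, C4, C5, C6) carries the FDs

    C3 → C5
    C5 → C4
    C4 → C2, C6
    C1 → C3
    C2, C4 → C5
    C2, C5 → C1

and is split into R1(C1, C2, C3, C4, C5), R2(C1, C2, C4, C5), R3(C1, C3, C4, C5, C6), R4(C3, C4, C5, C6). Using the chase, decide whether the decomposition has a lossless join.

Yes

Chase test. Columns are C1, C2, C3, C4, C5, C6; row i has aⱼ where attribute j ∈ Ri, else bᵢⱼ.
Initial tableau (one row per fragment):
  row 1: a1 a2 a3 a4 a5 b16
  row 2: a1 a2 b23 a4 a5 b26
  row 3: a1 b32 a3 a4 a5 a6
  row 4: b41 b42 a3 a4 a5 a6
Rows 1 and 2 agree on C4; apply C4→C2, C6 and equate their C2, C6 entries.
Rows 1 and 3 agree on C4; apply C4→C2, C6 and equate their C2, C6 entries.
Rows 1 and 4 agree on C4; apply C4→C2, C6 and equate their C2, C6 entries.
Rows 1 and 2 agree on C1; apply C1→C3 and equate their C3 entries.
Rows 1 and 4 agree on C2, C5; apply C2, C5→C1 and equate their C1 entries.
Row 1 is now all distinguished symbols — the join is lossless.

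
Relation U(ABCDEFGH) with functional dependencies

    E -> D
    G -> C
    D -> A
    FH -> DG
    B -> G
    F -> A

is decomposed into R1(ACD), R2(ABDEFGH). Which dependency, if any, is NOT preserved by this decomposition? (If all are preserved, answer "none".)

G -> C

Check G → C: no single fragment contains all of {CG}, and the restricted closure of {G} across the fragments never reaches {C}.
E → D is preserved.
D → A is preserved.
FH → DG is preserved.
B → G is preserved.
F → A is preserved.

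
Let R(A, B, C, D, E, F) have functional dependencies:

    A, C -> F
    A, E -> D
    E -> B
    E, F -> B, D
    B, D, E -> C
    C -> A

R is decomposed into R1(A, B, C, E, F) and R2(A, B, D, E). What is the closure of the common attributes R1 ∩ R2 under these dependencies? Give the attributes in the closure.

A, B, C, D, E, F

R1 ∩ R2 = {A, B, E}.
A, E → D applies, adding D
B, D, E → C applies, adding C
A, C → F applies, adding F
Closure: {A, B, C, D, E, F}.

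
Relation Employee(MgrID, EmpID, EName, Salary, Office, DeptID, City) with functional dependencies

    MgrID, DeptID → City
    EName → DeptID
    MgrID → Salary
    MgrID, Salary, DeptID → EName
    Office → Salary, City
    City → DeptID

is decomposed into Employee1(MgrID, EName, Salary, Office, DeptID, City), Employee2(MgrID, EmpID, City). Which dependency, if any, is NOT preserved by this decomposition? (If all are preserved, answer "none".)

none

MgrID, DeptID → City lies within Employee1.
EName → DeptID lies within Employee1.
MgrID → Salary lies within Employee1.
MgrID, Salary, DeptID → EName lies within Employee1.
Office → Salary, City lies within Employee1.
City → DeptID lies within Employee1.
Every dependency is enforceable on the fragments, so the decomposition is dependency-preserving.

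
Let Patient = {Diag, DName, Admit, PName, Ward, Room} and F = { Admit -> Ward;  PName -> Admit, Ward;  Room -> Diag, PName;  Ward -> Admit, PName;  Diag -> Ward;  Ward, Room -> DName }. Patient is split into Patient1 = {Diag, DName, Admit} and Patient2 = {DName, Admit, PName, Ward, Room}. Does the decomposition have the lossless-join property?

Common attributes: Patient1 ∩ Patient2 = {DName, Admit}.
Closure of {DName, Admit}: Admit → Ward applies, adding Ward; Ward → Admit, PName applies, adding PName. So (DName, Admit)⁺ = {DName, Admit, PName, Ward}.
The closure contains neither all of Patient1 = {Diag, DName, Admit} nor all of Patient2 = {DName, Admit, PName, Ward, Room}, so the common attributes are not a superkey of either fragment. The join is lossy.

No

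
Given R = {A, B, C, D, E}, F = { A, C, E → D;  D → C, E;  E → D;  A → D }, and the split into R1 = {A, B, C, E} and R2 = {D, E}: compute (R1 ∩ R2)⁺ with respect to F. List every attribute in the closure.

R1 ∩ R2 = {E}.
E → D applies, adding D
D → C, E applies, adding C
Closure: {C, D, E}.

C, D, E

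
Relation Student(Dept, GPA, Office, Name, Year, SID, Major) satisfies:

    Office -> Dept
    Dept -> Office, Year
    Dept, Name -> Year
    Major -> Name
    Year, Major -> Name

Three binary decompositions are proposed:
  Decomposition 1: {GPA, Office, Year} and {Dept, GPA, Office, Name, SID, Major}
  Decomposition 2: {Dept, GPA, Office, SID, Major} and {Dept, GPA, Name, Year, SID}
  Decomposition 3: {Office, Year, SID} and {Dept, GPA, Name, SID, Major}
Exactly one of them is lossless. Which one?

Decomposition 1

Decomposition 1: common = {GPA, Office}, closure = {Dept, GPA, Office, Year} → lossless.
Decomposition 2: common = {Dept, GPA, SID}, closure = {Dept, GPA, Office, Year, SID} → lossy.
Decomposition 3: common = {SID}, closure = {SID} → lossy.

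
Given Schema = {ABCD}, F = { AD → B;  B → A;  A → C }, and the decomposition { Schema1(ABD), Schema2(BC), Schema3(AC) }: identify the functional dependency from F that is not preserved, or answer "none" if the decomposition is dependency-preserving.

AD → B lies within Schema1.
B → A lies within Schema1.
A → C lies within Schema3.
Every dependency is enforceable on the fragments, so the decomposition is dependency-preserving.

none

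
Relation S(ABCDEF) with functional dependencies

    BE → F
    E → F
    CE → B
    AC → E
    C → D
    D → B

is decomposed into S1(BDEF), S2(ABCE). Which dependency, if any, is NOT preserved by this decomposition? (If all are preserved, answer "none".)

Check C → D: no single fragment contains all of {CD}, and the restricted closure of {C} across the fragments never reaches {D}.
BE → F is preserved.
E → F is preserved.
CE → B is preserved.
AC → E is preserved.
D → B is preserved.

C → D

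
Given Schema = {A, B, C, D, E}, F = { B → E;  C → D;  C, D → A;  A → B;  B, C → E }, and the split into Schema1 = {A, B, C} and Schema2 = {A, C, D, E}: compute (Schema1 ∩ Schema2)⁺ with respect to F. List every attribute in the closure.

Schema1 ∩ Schema2 = {A, C}.
C → D applies, adding D
A → B applies, adding B
B, C → E applies, adding E
Closure: {A, B, C, D, E}.

A, B, C, D, E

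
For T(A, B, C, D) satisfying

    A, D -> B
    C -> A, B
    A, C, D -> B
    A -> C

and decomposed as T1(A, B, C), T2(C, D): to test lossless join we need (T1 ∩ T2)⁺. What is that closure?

A, B, C

T1 ∩ T2 = {C}.
C → A, B applies, adding A, B
Closure: {A, B, C}.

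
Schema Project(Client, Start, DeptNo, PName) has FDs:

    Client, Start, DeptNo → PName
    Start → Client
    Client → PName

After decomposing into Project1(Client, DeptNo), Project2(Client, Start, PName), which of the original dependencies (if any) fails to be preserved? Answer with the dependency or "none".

Client, Start, DeptNo → PName: restricted closure across fragments reaches PName.
Start → Client lies within Project2.
Client → PName lies within Project2.
Every dependency is enforceable on the fragments, so the decomposition is dependency-preserving.

none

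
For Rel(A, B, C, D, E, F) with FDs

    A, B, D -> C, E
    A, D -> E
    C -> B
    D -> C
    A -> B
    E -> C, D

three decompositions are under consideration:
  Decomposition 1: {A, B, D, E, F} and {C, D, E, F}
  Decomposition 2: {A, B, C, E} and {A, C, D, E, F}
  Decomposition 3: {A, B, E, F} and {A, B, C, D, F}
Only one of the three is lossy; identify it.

Decomposition 1: common = {D, E, F}, closure = {B, C, D, E, F} → lossless.
Decomposition 2: common = {A, C, E}, closure = {A, B, C, D, E} → lossless.
Decomposition 3: common = {A, B, F}, closure = {A, B, F} → lossy.

Decomposition 3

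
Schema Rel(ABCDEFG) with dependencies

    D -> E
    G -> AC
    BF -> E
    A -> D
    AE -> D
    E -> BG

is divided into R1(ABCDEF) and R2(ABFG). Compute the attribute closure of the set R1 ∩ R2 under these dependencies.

ABCDEFG

R1 ∩ R2 = {ABF}.
BF → E applies, adding E
A → D applies, adding D
E → BG applies, adding G
G → AC applies, adding C
Closure: {ABCDEFG}.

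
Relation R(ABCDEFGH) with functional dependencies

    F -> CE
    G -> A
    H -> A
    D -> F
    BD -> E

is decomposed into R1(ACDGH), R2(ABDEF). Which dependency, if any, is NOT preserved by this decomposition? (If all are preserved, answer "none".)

F -> CE

Check F → CE: no single fragment contains all of {CEF}, and the restricted closure of {F} across the fragments never reaches {CE}.
G → A is preserved.
H → A is preserved.
D → F is preserved.
BD → E is preserved.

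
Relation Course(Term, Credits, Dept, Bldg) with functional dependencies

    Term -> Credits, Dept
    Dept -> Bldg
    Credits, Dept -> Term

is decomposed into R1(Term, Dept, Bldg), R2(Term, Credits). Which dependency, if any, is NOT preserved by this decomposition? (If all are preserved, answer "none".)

Credits, Dept -> Term

Check Credits, Dept → Term: no single fragment contains all of {Term, Credits, Dept}, and the restricted closure of {Credits, Dept} across the fragments never reaches {Term}.
Term → Credits, Dept is preserved.
Dept → Bldg is preserved.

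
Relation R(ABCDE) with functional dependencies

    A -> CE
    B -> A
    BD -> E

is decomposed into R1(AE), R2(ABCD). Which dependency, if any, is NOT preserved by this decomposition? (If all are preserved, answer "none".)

none

A → CE: restricted closure across fragments reaches CE.
B → A lies within R2.
BD → E: restricted closure across fragments reaches E.
Every dependency is enforceable on the fragments, so the decomposition is dependency-preserving.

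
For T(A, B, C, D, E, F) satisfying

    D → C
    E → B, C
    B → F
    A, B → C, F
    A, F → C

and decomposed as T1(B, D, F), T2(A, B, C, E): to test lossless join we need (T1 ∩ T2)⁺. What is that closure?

T1 ∩ T2 = {B}.
B → F applies, adding F
Closure: {B, F}.

B, F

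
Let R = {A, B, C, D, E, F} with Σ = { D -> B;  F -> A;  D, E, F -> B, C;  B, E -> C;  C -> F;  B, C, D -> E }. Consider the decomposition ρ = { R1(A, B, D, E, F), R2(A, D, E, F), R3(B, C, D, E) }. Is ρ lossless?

Chase test. Columns are A, B, C, D, E, F; row i has aⱼ where attribute j ∈ Ri, else bᵢⱼ.
Initial tableau (one row per fragment):
  row 1: a1 a2 b13 a4 a5 a6
  row 2: a1 b22 b23 a4 a5 a6
  row 3: b31 a2 a3 a4 a5 b36
Rows 1 and 2 agree on D; apply D→B and equate their B entries.
Rows 1 and 2 agree on D, E, F; apply D, E, F→B, C and equate their B, C entries.
Rows 1 and 3 agree on B, E; apply B, E→C and equate their C entries.
Rows 1 and 3 agree on C; apply C→F and equate their F entries.
Rows 1 and 3 agree on F; apply F→A and equate their A entries.
Row 1 is now all distinguished symbols — the join is lossless.

Yes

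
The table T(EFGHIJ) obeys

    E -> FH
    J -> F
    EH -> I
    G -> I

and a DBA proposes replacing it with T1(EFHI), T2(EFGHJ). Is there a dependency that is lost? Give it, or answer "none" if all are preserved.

Check G → I: no single fragment contains all of {GI}, and the restricted closure of {G} across the fragments never reaches {I}.
E → FH is preserved.
J → F is preserved.
EH → I is preserved.

G -> I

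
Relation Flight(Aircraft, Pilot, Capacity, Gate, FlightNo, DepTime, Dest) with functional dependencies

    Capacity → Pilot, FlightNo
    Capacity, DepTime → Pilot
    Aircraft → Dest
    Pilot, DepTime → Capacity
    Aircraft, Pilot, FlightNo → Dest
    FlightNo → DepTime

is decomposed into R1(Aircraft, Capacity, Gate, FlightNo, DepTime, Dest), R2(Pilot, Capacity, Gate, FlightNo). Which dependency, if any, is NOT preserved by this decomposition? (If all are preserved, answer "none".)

Check Pilot, DepTime → Capacity: no single fragment contains all of {Pilot, Capacity, DepTime}, and the restricted closure of {Pilot, DepTime} across the fragments never reaches {Capacity}.
Capacity → Pilot, FlightNo is preserved.
Capacity, DepTime → Pilot is preserved.
Aircraft → Dest is preserved.
Aircraft, Pilot, FlightNo → Dest is preserved.
FlightNo → DepTime is preserved.

Pilot, DepTime → Capacity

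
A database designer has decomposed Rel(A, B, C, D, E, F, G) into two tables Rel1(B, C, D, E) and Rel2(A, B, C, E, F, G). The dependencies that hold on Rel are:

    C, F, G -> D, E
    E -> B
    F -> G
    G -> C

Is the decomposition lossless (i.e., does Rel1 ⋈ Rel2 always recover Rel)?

No

Common attributes: Rel1 ∩ Rel2 = {B, C, E}.
No dependency enlarges {B, C, E}, so (B, C, E)⁺ = {B, C, E}.
The closure contains neither all of Rel1 = {B, C, D, E} nor all of Rel2 = {A, B, C, E, F, G}, so the common attributes are not a superkey of either fragment. The join is lossy.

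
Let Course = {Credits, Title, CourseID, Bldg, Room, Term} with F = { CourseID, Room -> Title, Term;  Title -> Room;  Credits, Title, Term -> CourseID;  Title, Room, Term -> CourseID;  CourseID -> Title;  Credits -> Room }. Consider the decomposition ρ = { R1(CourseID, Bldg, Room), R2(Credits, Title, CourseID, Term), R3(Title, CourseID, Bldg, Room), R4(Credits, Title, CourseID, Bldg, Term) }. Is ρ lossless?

Chase test. Columns are Credits, Title, CourseID, Bldg, Room, Term; row i has aⱼ where attribute j ∈ Ri, else bᵢⱼ.
Initial tableau (one row per fragment):
  row 1: b11 b12 a3 a4 a5 b16
  row 2: a1 a2 a3 b24 b25 a6
  row 3: b31 a2 a3 a4 a5 b36
  row 4: a1 a2 a3 a4 b45 a6
Rows 1 and 3 agree on CourseID, Room; apply CourseID, Room→Title, Term and equate their Title, Term entries.
Rows 1 and 2 agree on Title; apply Title→Room and equate their Room entries.
Rows 1 and 4 agree on Title; apply Title→Room and equate their Room entries.
Rows 1 and 2 agree on CourseID, Room; apply CourseID, Room→Title, Term and equate their Title, Term entries.
Row 4 is now all distinguished symbols — the join is lossless.

Yes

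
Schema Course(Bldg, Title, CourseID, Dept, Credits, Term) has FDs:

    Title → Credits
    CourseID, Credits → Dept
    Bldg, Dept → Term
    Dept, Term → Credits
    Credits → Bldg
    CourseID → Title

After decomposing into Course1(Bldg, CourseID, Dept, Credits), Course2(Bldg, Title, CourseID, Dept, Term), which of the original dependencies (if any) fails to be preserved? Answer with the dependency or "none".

Check Title → Credits: no single fragment contains all of {Title, Credits}, and the restricted closure of {Title} across the fragments never reaches {Credits}.
CourseID, Credits → Dept is preserved.
Bldg, Dept → Term is preserved.
Dept, Term → Credits is preserved.
Credits → Bldg is preserved.
CourseID → Title is preserved.

Title → Credits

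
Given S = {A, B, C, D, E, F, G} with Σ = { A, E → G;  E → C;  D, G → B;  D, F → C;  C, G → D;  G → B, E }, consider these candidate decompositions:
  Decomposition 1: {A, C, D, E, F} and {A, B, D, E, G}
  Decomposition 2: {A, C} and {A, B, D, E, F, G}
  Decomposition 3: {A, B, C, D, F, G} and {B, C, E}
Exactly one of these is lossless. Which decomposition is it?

Decomposition 1: common = {A, D, E}, closure = {A, B, C, D, E, G} → lossless.
Decomposition 2: common = {A}, closure = {A} → lossy.
Decomposition 3: common = {B, C}, closure = {B, C} → lossy.

Decomposition 1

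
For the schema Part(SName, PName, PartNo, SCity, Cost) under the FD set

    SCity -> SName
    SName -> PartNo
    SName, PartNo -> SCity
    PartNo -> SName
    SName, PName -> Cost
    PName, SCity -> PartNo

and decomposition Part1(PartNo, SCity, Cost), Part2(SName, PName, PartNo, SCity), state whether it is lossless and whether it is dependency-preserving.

Lossless test: (PartNo, SCity)⁺ = {SName, PartNo, SCity}, which is a superkey of neither fragment — lossy.
Dependency preservation: the restricted closure of {SName, PName} across the fragments never reaches {Cost}, so SName, PName → Cost cannot be enforced without a join — not preserved.

lossy and not dependency-preserving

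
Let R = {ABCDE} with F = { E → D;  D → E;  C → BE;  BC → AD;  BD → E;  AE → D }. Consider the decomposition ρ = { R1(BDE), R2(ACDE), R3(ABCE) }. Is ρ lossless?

Yes

Chase test. Columns are ABCDE; row i has aⱼ where attribute j ∈ Ri, else bᵢⱼ.
Initial tableau (one row per fragment):
  row 1: b11 a2 b13 a4 a5
  row 2: a1 b22 a3 a4 a5
  row 3: a1 a2 a3 b34 a5
Rows 1 and 3 agree on E; apply E→D and equate their D entries.
Rows 2 and 3 agree on C; apply C→BE and equate their BE entries.
Row 2 is now all distinguished symbols — the join is lossless.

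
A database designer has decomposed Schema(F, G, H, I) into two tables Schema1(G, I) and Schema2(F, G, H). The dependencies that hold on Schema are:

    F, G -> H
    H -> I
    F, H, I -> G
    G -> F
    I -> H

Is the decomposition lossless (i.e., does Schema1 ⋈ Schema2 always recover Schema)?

Common attributes: Schema1 ∩ Schema2 = {G}.
Closure of {G}: G → F applies, adding F; F, G → H applies, adding H; H → I applies, adding I. So (G)⁺ = {F, G, H, I}.
This closure contains every attribute of Schema1, so Schema1 ∩ Schema2 → Schema1. The join is lossless.

Yes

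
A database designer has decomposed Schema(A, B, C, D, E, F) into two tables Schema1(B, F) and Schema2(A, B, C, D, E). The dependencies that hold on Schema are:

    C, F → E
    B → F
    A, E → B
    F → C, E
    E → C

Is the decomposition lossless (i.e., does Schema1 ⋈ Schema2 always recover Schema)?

Common attributes: Schema1 ∩ Schema2 = {B}.
Closure of {B}: B → F applies, adding F; F → C, E applies, adding C, E. So (B)⁺ = {B, C, E, F}.
This closure contains every attribute of Schema1, so Schema1 ∩ Schema2 → Schema1. The join is lossless.

Yes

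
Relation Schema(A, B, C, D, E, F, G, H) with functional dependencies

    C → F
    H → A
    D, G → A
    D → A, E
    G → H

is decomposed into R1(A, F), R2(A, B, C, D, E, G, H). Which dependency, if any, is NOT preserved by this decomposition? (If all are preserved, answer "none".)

Check C → F: no single fragment contains all of {C, F}, and the restricted closure of {C} across the fragments never reaches {F}.
H → A is preserved.
D, G → A is preserved.
D → A, E is preserved.
G → H is preserved.

C → F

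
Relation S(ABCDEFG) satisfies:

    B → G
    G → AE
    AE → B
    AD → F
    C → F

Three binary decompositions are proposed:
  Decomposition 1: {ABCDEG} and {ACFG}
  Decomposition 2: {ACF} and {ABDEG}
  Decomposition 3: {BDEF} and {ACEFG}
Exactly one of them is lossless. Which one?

Decomposition 1: common = {ACG}, closure = {ABCEFG} → lossless.
Decomposition 2: common = {A}, closure = {A} → lossy.
Decomposition 3: common = {EF}, closure = {EF} → lossy.

Decomposition 1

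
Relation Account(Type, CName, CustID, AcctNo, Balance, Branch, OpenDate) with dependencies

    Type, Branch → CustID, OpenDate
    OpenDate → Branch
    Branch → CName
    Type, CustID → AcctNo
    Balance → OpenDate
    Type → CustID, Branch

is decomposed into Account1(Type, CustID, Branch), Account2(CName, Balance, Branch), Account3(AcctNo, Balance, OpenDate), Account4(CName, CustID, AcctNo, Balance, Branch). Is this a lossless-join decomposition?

No

Chase test. Columns are Type, CName, CustID, AcctNo, Balance, Branch, OpenDate; row i has aⱼ where attribute j ∈ Accounti, else bᵢⱼ.
Initial tableau (one row per fragment):
  row 1: a1 b12 a3 b14 b15 a6 b17
  row 2: b21 a2 b23 b24 a5 a6 b27
  row 3: b31 b32 b33 a4 a5 b36 a7
  row 4: b41 a2 a3 a4 a5 a6 b47
Rows 1 and 2 agree on Branch; apply Branch→CName and equate their CName entries.
Rows 2 and 3 agree on Balance; apply Balance→OpenDate and equate their OpenDate entries.
Rows 2 and 4 agree on Balance; apply Balance→OpenDate and equate their OpenDate entries.
Rows 2 and 3 agree on OpenDate; apply OpenDate→Branch and equate their Branch entries.
Rows 1 and 3 agree on Branch; apply Branch→CName and equate their CName entries.
No row becomes fully distinguished — the join is lossy.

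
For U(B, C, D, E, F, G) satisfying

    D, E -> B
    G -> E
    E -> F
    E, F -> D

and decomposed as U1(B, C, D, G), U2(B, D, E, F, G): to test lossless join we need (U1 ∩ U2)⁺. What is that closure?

B, D, E, F, G

U1 ∩ U2 = {B, D, G}.
G → E applies, adding E
E → F applies, adding F
Closure: {B, D, E, F, G}.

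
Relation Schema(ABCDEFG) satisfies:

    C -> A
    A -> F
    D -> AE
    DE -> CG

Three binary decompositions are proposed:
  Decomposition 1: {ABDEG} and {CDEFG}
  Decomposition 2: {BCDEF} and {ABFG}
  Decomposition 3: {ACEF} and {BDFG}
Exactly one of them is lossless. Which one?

Decomposition 1

Decomposition 1: common = {DEG}, closure = {ACDEFG} → lossless.
Decomposition 2: common = {BF}, closure = {BF} → lossy.
Decomposition 3: common = {F}, closure = {F} → lossy.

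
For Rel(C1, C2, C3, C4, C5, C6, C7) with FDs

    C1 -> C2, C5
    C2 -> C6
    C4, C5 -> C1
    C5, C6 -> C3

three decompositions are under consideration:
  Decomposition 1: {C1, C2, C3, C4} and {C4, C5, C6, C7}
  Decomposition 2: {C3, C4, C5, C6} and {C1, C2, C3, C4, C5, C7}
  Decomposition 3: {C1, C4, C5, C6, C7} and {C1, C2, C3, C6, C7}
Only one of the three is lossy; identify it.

Decomposition 1: common = {C4}, closure = {C4} → lossy.
Decomposition 2: common = {C3, C4, C5}, closure = {C1, C2, C3, C4, C5, C6} → lossless.
Decomposition 3: common = {C1, C6, C7}, closure = {C1, C2, C3, C5, C6, C7} → lossless.

Decomposition 1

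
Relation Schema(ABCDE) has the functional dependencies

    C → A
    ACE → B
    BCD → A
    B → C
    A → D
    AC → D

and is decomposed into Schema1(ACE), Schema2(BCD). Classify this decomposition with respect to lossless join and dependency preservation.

lossy and not dependency-preserving

Lossless test: (C)⁺ = {ACD}, which is a superkey of neither fragment — lossy.
Dependency preservation: the restricted closure of {ACE} across the fragments never reaches {B}, so ACE → B cannot be enforced without a join — not preserved.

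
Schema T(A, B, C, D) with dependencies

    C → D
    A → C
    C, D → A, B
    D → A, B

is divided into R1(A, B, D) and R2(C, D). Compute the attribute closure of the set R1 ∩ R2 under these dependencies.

A, B, C, D

R1 ∩ R2 = {D}.
D → A, B applies, adding A, B
A → C applies, adding C
Closure: {A, B, C, D}.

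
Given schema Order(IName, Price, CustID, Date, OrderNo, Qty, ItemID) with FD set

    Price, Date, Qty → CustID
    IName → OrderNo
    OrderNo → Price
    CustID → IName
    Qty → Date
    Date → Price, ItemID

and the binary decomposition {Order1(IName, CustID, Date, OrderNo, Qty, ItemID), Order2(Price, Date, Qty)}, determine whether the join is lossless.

Common attributes: Order1 ∩ Order2 = {Date, Qty}.
Closure of {Date, Qty}: Date → Price, ItemID applies, adding Price, ItemID; Price, Date, Qty → CustID applies, adding CustID; CustID → IName applies, adding IName; IName → OrderNo applies, adding OrderNo. So (Date, Qty)⁺ = {IName, Price, CustID, Date, OrderNo, Qty, ItemID}.
This closure contains every attribute of Order1, so Order1 ∩ Order2 → Order1. The join is lossless.

Yes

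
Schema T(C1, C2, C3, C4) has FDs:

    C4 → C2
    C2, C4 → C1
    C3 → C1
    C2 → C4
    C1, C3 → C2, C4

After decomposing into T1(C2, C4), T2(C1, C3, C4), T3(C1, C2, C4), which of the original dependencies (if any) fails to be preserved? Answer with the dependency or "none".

C4 → C2 lies within T1.
C2, C4 → C1 lies within T3.
C3 → C1 lies within T2.
C2 → C4 lies within T1.
C1, C3 → C2, C4: restricted closure across fragments reaches C2, C4.
Every dependency is enforceable on the fragments, so the decomposition is dependency-preserving.

none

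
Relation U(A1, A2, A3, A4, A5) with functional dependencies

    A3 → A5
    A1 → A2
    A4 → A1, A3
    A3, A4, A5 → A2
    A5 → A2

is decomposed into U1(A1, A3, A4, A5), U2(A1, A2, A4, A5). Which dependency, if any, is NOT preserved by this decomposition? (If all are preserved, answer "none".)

none

A3 → A5 lies within U1.
A1 → A2 lies within U2.
A4 → A1, A3 lies within U1.
A3, A4, A5 → A2: restricted closure across fragments reaches A2.
A5 → A2 lies within U2.
Every dependency is enforceable on the fragments, so the decomposition is dependency-preserving.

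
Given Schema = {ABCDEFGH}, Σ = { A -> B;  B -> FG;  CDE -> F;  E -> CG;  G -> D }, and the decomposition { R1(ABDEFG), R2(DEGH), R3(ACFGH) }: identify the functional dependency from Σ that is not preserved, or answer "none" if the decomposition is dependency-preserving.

E -> CG

Check E → CG: no single fragment contains all of {CEG}, and the restricted closure of {E} across the fragments never reaches {CG}.
A → B is preserved.
B → FG is preserved.
CDE → F is preserved.
G → D is preserved.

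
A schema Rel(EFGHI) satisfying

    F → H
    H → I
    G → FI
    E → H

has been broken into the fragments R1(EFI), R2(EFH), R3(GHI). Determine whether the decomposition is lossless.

Chase test. Columns are EFGHI; row i has aⱼ where attribute j ∈ Ri, else bᵢⱼ.
Initial tableau (one row per fragment):
  row 1: a1 a2 b13 b14 a5
  row 2: a1 a2 b23 a4 b25
  row 3: b31 b32 a3 a4 a5
Rows 1 and 2 agree on F; apply F→H and equate their H entries.
Rows 1 and 2 agree on H; apply H→I and equate their I entries.
No row becomes fully distinguished — the join is lossy.

No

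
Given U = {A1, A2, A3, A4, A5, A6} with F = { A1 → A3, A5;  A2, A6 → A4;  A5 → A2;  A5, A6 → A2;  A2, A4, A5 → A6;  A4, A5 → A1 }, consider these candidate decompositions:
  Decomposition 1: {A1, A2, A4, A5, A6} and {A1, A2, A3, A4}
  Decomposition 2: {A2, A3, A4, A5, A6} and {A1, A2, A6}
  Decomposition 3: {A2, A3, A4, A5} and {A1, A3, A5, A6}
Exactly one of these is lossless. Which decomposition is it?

Decomposition 1: common = {A1, A2, A4}, closure = {A1, A2, A3, A4, A5, A6} → lossless.
Decomposition 2: common = {A2, A6}, closure = {A2, A4, A6} → lossy.
Decomposition 3: common = {A3, A5}, closure = {A2, A3, A5} → lossy.

Decomposition 1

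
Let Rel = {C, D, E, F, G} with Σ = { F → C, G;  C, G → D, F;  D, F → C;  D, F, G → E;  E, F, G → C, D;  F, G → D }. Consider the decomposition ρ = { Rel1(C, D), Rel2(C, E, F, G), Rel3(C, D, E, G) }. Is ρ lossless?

Yes

Chase test. Columns are C, D, E, F, G; row i has aⱼ where attribute j ∈ Reli, else bᵢⱼ.
Initial tableau (one row per fragment):
  row 1: a1 a2 b13 b14 b15
  row 2: a1 b22 a3 a4 a5
  row 3: a1 a2 a3 b34 a5
Rows 2 and 3 agree on C, G; apply C, G→D, F and equate their D, F entries.
Row 2 is now all distinguished symbols — the join is lossless.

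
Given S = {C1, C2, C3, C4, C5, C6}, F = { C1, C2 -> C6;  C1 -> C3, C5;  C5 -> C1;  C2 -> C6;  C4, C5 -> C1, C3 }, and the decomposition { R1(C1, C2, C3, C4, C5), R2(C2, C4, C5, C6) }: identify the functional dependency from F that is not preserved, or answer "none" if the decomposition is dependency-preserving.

C1, C2 → C6: restricted closure across fragments reaches C6.
C1 → C3, C5 lies within R1.
C5 → C1 lies within R1.
C2 → C6 lies within R2.
C4, C5 → C1, C3 lies within R1.
Every dependency is enforceable on the fragments, so the decomposition is dependency-preserving.

none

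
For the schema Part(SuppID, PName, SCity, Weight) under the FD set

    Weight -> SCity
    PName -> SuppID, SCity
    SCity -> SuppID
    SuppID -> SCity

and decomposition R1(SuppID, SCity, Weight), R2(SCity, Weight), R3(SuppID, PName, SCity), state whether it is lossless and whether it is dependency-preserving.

lossy but dependency-preserving

Lossless test (chase): Rows 1 and 2 agree on SCity; apply SCity→SuppID and equate their SuppID entries. No row becomes fully distinguished — the join is lossy.
Dependency preservation: every FD's attributes lie within a single fragment, so each can be enforced locally — preserved.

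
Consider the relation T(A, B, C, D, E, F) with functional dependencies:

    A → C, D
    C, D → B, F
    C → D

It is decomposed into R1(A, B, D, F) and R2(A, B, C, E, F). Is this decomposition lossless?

Yes

Common attributes: R1 ∩ R2 = {A, B, F}.
Closure of {A, B, F}: A → C, D applies, adding C, D. So (A, B, F)⁺ = {A, B, C, D, F}.
This closure contains every attribute of R1, so R1 ∩ R2 → R1. The join is lossless.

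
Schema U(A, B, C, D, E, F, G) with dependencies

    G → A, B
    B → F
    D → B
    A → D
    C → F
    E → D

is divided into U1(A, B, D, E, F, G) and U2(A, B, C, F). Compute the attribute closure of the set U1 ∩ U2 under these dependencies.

A, B, D, F

U1 ∩ U2 = {A, B, F}.
A → D applies, adding D
Closure: {A, B, D, F}.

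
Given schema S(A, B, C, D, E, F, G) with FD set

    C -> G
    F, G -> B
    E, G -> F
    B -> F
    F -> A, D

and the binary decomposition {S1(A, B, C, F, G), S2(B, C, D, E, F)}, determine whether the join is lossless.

Common attributes: S1 ∩ S2 = {B, C, F}.
Closure of {B, C, F}: C → G applies, adding G; F → A, D applies, adding A, D. So (B, C, F)⁺ = {A, B, C, D, F, G}.
This closure contains every attribute of S1, so S1 ∩ S2 → S1. The join is lossless.

Yes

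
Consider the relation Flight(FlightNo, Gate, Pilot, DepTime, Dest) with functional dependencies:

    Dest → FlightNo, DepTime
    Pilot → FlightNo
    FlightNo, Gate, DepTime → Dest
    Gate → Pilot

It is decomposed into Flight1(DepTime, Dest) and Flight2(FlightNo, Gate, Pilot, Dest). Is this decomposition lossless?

Common attributes: Flight1 ∩ Flight2 = {Dest}.
Closure of {Dest}: Dest → FlightNo, DepTime applies, adding FlightNo, DepTime. So (Dest)⁺ = {FlightNo, DepTime, Dest}.
This closure contains every attribute of Flight1, so Flight1 ∩ Flight2 → Flight1. The join is lossless.

Yes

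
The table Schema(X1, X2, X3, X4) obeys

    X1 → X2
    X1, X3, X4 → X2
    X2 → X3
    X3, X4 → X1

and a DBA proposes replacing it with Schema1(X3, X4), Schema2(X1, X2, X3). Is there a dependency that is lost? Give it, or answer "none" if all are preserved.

X3, X4 → X1

Check X3, X4 → X1: no single fragment contains all of {X1, X3, X4}, and the restricted closure of {X3, X4} across the fragments never reaches {X1}.
X1 → X2 is preserved.
X1, X3, X4 → X2 is preserved.
X2 → X3 is preserved.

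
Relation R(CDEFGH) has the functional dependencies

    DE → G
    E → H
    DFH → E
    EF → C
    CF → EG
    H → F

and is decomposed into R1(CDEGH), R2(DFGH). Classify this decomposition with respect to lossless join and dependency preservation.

Lossless test: (DGH)⁺ = {CDEFGH}, which contains all of one fragment — lossless.
Dependency preservation: the restricted closure of {CF} across the fragments never reaches {EG}, so CF → EG cannot be enforced without a join — not preserved.

lossless but not dependency-preserving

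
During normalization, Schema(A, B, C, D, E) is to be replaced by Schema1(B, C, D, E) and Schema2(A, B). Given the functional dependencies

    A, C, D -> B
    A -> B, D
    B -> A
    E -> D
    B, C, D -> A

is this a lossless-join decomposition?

Common attributes: Schema1 ∩ Schema2 = {B}.
Closure of {B}: B → A applies, adding A; A → B, D applies, adding D. So (B)⁺ = {A, B, D}.
This closure contains every attribute of Schema2, so Schema1 ∩ Schema2 → Schema2. The join is lossless.

Yes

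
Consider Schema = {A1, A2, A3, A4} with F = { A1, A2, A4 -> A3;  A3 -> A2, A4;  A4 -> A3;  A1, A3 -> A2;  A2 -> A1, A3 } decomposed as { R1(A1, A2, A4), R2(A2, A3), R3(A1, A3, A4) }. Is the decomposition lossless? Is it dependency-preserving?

Lossless test (chase): Rows 2 and 3 agree on A3; apply A3→A2, A4 and equate their A2, A4 entries. Rows 1 and 2 agree on A4; apply A4→A3 and equate their A3 entries. Rows 1 and 2 agree on A2; apply A2→A1, A3 and equate their A1, A3 entries. Row 1 is now all distinguished symbols — the join is lossless.
Dependency preservation: A1, A2, A4 → A3; A3 → A2, A4; A1, A3 → A2; A2 → A1, A3 are not contained in any single fragment, but the restricted closure of each left-hand side across the fragments still reaches the right-hand side; the remaining FDs each lie inside some fragment. All dependencies are preserved.

lossless and dependency-preserving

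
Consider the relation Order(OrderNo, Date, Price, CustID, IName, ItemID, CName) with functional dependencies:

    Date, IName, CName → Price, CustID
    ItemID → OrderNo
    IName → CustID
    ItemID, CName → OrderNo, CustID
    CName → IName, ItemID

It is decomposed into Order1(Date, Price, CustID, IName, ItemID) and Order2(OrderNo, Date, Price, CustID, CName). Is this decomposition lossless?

No

Common attributes: Order1 ∩ Order2 = {Date, Price, CustID}.
No dependency enlarges {Date, Price, CustID}, so (Date, Price, CustID)⁺ = {Date, Price, CustID}.
The closure contains neither all of Order1 = {Date, Price, CustID, IName, ItemID} nor all of Order2 = {OrderNo, Date, Price, CustID, CName}, so the common attributes are not a superkey of either fragment. The join is lossy.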